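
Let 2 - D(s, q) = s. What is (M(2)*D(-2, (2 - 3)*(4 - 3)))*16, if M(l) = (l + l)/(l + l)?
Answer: 64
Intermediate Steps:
M(l) = 1 (M(l) = (2*l)/((2*l)) = (2*l)*(1/(2*l)) = 1)
D(s, q) = 2 - s
(M(2)*D(-2, (2 - 3)*(4 - 3)))*16 = (1*(2 - 1*(-2)))*16 = (1*(2 + 2))*16 = (1*4)*16 = 4*16 = 64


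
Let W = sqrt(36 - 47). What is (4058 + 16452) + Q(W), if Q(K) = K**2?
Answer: 20499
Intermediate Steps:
W = I*sqrt(11) (W = sqrt(-11) = I*sqrt(11) ≈ 3.3166*I)
(4058 + 16452) + Q(W) = (4058 + 16452) + (I*sqrt(11))**2 = 20510 - 11 = 20499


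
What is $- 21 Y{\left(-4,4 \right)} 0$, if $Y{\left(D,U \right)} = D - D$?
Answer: $0$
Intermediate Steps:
$Y{\left(D,U \right)} = 0$
$- 21 Y{\left(-4,4 \right)} 0 = \left(-21\right) 0 \cdot 0 = 0 \cdot 0 = 0$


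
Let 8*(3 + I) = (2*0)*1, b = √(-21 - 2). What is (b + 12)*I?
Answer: -36 - 3*I*√23 ≈ -36.0 - 14.387*I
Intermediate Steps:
b = I*√23 (b = √(-23) = I*√23 ≈ 4.7958*I)
I = -3 (I = -3 + ((2*0)*1)/8 = -3 + (0*1)/8 = -3 + (⅛)*0 = -3 + 0 = -3)
(b + 12)*I = (I*√23 + 12)*(-3) = (12 + I*√23)*(-3) = -36 - 3*I*√23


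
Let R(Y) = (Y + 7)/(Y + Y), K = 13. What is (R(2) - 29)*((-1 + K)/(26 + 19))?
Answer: -107/15 ≈ -7.1333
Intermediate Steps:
R(Y) = (7 + Y)/(2*Y) (R(Y) = (7 + Y)/((2*Y)) = (7 + Y)*(1/(2*Y)) = (7 + Y)/(2*Y))
(R(2) - 29)*((-1 + K)/(26 + 19)) = ((½)*(7 + 2)/2 - 29)*((-1 + 13)/(26 + 19)) = ((½)*(½)*9 - 29)*(12/45) = (9/4 - 29)*(12*(1/45)) = -107/4*4/15 = -107/15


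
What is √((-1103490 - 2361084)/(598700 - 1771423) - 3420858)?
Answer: 12*I*√32671047981742795/1172723 ≈ 1849.6*I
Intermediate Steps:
√((-1103490 - 2361084)/(598700 - 1771423) - 3420858) = √(-3464574/(-1172723) - 3420858) = √(-3464574*(-1/1172723) - 3420858) = √(3464574/1172723 - 3420858) = √(-4011715391760/1172723) = 12*I*√32671047981742795/1172723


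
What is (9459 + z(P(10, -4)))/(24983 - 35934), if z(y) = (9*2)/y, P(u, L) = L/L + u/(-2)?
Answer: -18909/21902 ≈ -0.86335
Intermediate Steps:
P(u, L) = 1 - u/2 (P(u, L) = 1 + u*(-1/2) = 1 - u/2)
z(y) = 18/y
(9459 + z(P(10, -4)))/(24983 - 35934) = (9459 + 18/(1 - 1/2*10))/(24983 - 35934) = (9459 + 18/(1 - 5))/(-10951) = (9459 + 18/(-4))*(-1/10951) = (9459 + 18*(-1/4))*(-1/10951) = (9459 - 9/2)*(-1/10951) = (18909/2)*(-1/10951) = -18909/21902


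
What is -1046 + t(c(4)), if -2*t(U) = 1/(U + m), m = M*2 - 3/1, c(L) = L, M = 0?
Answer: -2093/2 ≈ -1046.5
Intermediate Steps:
m = -3 (m = 0*2 - 3/1 = 0 - 3*1 = 0 - 3 = -3)
t(U) = -1/(2*(-3 + U)) (t(U) = -1/(2*(U - 3)) = -1/(2*(-3 + U)))
-1046 + t(c(4)) = -1046 - 1/(-6 + 2*4) = -1046 - 1/(-6 + 8) = -1046 - 1/2 = -1046 - 1*½ = -1046 - ½ = -2093/2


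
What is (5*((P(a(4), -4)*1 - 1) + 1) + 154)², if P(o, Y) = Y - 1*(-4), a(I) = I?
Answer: 23716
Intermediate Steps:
P(o, Y) = 4 + Y (P(o, Y) = Y + 4 = 4 + Y)
(5*((P(a(4), -4)*1 - 1) + 1) + 154)² = (5*(((4 - 4)*1 - 1) + 1) + 154)² = (5*((0*1 - 1) + 1) + 154)² = (5*((0 - 1) + 1) + 154)² = (5*(-1 + 1) + 154)² = (5*0 + 154)² = (0 + 154)² = 154² = 23716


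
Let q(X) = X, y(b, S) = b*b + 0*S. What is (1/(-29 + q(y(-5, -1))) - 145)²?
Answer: 337561/16 ≈ 21098.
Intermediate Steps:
y(b, S) = b² (y(b, S) = b² + 0 = b²)
(1/(-29 + q(y(-5, -1))) - 145)² = (1/(-29 + (-5)²) - 145)² = (1/(-29 + 25) - 145)² = (1/(-4) - 145)² = (-¼ - 145)² = (-581/4)² = 337561/16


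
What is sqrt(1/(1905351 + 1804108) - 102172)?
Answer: I*sqrt(1405895514214253673)/3709459 ≈ 319.64*I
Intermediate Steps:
sqrt(1/(1905351 + 1804108) - 102172) = sqrt(1/3709459 - 102172) = sqrt(-379002844947/3709459) = I*sqrt(1405895514214253673)/3709459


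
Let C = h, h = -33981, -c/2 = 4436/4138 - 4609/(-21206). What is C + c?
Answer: -745518394396/21937607 ≈ -33984.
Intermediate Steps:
c = -56570929/21937607 (c = -2*(4436/4138 - 4609/(-21206)) = -2*(4436*(1/4138) - 4609*(-1/21206)) = -2*(2218/2069 + 4609/21206) = -2*56570929/43875214 = -56570929/21937607 ≈ -2.5787)
C = -33981
C + c = -33981 - 56570929/21937607 = -745518394396/21937607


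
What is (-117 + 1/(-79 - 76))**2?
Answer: 328914496/24025 ≈ 13691.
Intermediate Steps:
(-117 + 1/(-79 - 76))**2 = (-117 + 1/(-155))**2 = (-117 - 1/155)**2 = (-18136/155)**2 = 328914496/24025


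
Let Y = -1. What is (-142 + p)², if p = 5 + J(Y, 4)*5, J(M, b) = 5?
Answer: 12544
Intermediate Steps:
p = 30 (p = 5 + 5*5 = 5 + 25 = 30)
(-142 + p)² = (-142 + 30)² = (-112)² = 12544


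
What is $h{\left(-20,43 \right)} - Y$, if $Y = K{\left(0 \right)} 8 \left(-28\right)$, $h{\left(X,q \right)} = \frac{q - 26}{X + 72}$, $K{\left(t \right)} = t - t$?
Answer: $\frac{17}{52} \approx 0.32692$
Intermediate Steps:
$K{\left(t \right)} = 0$
$h{\left(X,q \right)} = \frac{-26 + q}{72 + X}$
$Y = 0$ ($Y = 0 \cdot 8 \left(-28\right) = 0 \left(-28\right) = 0$)
$h{\left(-20,43 \right)} - Y = \frac{-26 + 43}{72 - 20} - 0 = \frac{1}{52} \cdot 17 + 0 = \frac{17}{52} + 0 = \frac{17}{52}$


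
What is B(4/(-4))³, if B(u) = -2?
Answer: -8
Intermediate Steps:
B(4/(-4))³ = (-2)³ = -8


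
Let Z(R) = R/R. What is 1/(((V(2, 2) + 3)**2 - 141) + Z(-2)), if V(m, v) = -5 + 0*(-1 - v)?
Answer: -1/136 ≈ -0.0073529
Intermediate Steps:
Z(R) = 1
V(m, v) = -5 (V(m, v) = -5 + 0 = -5)
1/(((V(2, 2) + 3)**2 - 141) + Z(-2)) = 1/(((-5 + 3)**2 - 141) + 1) = 1/(((-2)**2 - 141) + 1) = 1/((4 - 141) + 1) = 1/(-137 + 1) = 1/(-136) = -1/136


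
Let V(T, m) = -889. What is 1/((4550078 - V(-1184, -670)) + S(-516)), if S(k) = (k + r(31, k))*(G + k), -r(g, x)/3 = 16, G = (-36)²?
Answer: 1/4111047 ≈ 2.4325e-7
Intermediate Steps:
G = 1296
r(g, x) = -48 (r(g, x) = -3*16 = -48)
S(k) = (-48 + k)*(1296 + k) (S(k) = (k - 48)*(1296 + k) = (-48 + k)*(1296 + k))
1/((4550078 - V(-1184, -670)) + S(-516)) = 1/((4550078 - 1*(-889)) + (-62208 + (-516)² + 1248*(-516))) = 1/((4550078 + 889) + (-62208 + 266256 - 643968)) = 1/(4550967 - 439920) = 1/4111047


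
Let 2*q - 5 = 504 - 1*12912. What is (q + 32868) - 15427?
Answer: 22479/2 ≈ 11240.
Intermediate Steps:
q = -12403/2 (q = 5/2 + (504 - 1*12912)/2 = 5/2 + (504 - 12912)/2 = 5/2 + (½)*(-12408) = 5/2 - 6204 = -12403/2 ≈ -6201.5)
(q + 32868) - 15427 = (-12403/2 + 32868) - 15427 = 53333/2 - 15427 = 22479/2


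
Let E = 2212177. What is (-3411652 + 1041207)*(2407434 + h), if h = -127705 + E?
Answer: -10647816118170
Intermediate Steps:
h = 2084472 (h = -127705 + 2212177 = 2084472)
(-3411652 + 1041207)*(2407434 + h) = (-3411652 + 1041207)*(2407434 + 2084472) = -2370445*4491906 = -10647816118170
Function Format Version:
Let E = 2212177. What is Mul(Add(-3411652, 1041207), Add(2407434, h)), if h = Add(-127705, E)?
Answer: -10647816118170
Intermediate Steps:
h = 2084472 (h = Add(-127705, 2212177) = 2084472)
Mul(Add(-3411652, 1041207), Add(2407434, h)) = Mul(Add(-3411652, 1041207), Add(2407434, 2084472)) = Mul(-2370445, 4491906) = -10647816118170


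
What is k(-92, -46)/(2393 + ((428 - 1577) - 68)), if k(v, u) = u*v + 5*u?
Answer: 667/196 ≈ 3.4031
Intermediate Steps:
k(v, u) = 5*u + u*v
k(-92, -46)/(2393 + ((428 - 1577) - 68)) = (-46*(5 - 92))/(2393 + ((428 - 1577) - 68)) = (-46*(-87))/(2393 + (-1149 - 68)) = 4002/(2393 - 1217) = 4002/1176 = 4002*(1/1176) = 667/196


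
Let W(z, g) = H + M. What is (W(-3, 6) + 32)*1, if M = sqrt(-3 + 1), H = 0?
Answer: 32 + I*sqrt(2) ≈ 32.0 + 1.4142*I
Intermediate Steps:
M = I*sqrt(2) (M = sqrt(-2) = I*sqrt(2) ≈ 1.4142*I)
W(z, g) = I*sqrt(2) (W(z, g) = 0 + I*sqrt(2) = I*sqrt(2))
(W(-3, 6) + 32)*1 = (I*sqrt(2) + 32)*1 = (32 + I*sqrt(2))*1 = 32 + I*sqrt(2)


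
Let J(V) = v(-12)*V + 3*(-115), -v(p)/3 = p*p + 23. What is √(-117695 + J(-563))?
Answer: √164023 ≈ 405.00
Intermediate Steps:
v(p) = -69 - 3*p² (v(p) = -3*(p*p + 23) = -3*(p² + 23) = -3*(23 + p²) = -69 - 3*p²)
J(V) = -345 - 501*V (J(V) = (-69 - 3*(-12)²)*V + 3*(-115) = (-69 - 3*144)*V - 345 = (-69 - 432)*V - 345 = -501*V - 345 = -345 - 501*V)
√(-117695 + J(-563)) = √(-117695 + (-345 - 501*(-563))) = √(-117695 + (-345 + 282063)) = √(-117695 + 281718) = √164023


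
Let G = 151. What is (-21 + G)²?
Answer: 16900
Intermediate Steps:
(-21 + G)² = (-21 + 151)² = 130² = 16900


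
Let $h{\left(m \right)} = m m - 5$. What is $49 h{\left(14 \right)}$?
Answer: $9359$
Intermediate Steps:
$h{\left(m \right)} = -5 + m^{2}$ ($h{\left(m \right)} = m^{2} - 5 = -5 + m^{2}$)
$49 h{\left(14 \right)} = 49 \left(-5 + 14^{2}\right) = 49 \left(-5 + 196\right) = 49 \cdot 191 = 9359$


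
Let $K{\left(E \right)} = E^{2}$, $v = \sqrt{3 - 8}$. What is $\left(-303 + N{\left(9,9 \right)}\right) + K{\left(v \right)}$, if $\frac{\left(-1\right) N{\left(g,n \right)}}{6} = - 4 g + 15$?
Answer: $-182$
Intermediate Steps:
$v = i \sqrt{5}$ ($v = \sqrt{-5} = i \sqrt{5} \approx 2.2361 i$)
$N{\left(g,n \right)} = -90 + 24 g$ ($N{\left(g,n \right)} = - 6 \left(- 4 g + 15\right) = - 6 \left(15 - 4 g\right) = -90 + 24 g$)
$\left(-303 + N{\left(9,9 \right)}\right) + K{\left(v \right)} = \left(-303 + \left(-90 + 24 \cdot 9\right)\right) + \left(i \sqrt{5}\right)^{2} = \left(-303 + \left(-90 + 216\right)\right) - 5 = \left(-303 + 126\right) - 5 = -177 - 5 = -182$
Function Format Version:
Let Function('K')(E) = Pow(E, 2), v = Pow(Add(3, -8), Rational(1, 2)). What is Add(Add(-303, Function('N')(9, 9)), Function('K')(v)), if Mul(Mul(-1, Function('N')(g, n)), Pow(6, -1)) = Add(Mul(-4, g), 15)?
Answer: -182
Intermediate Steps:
v = Mul(I, Pow(5, Rational(1, 2))) (v = Pow(-5, Rational(1, 2)) = Mul(I, Pow(5, Rational(1, 2))) ≈ Mul(2.2361, I))
Function('N')(g, n) = Add(-90, Mul(24, g)) (Function('N')(g, n) = Mul(-6, Add(Mul(-4, g), 15)) = Mul(-6, Add(15, Mul(-4, g))) = Add(-90, Mul(24, g)))
Add(Add(-303, Function('N')(9, 9)), Function('K')(v)) = Add(Add(-303, Add(-90, Mul(24, 9))), Pow(Mul(I, Pow(5, Rational(1, 2))), 2)) = Add(Add(-303, Add(-90, 216)), -5) = Add(Add(-303, 126), -5) = Add(-177, -5) = -182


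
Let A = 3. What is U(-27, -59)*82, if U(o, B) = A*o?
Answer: -6642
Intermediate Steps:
U(o, B) = 3*o
U(-27, -59)*82 = (3*(-27))*82 = -81*82 = -6642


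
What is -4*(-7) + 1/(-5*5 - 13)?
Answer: 1063/38 ≈ 27.974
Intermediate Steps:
-4*(-7) + 1/(-5*5 - 13) = 28 + 1/(-25 - 13) = 28 + 1/(-38) = 28 - 1/38 = 1063/38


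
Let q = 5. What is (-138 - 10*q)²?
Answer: 35344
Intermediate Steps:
(-138 - 10*q)² = (-138 - 10*5)² = (-138 - 50)² = (-188)² = 35344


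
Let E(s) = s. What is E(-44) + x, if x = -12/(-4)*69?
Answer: 163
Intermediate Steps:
x = 207 (x = -12*(-1/4)*69 = 3*69 = 207)
E(-44) + x = -44 + 207 = 163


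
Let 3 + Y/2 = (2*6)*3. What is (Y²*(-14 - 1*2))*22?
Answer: -1533312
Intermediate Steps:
Y = 66 (Y = -6 + 2*((2*6)*3) = -6 + 2*(12*3) = -6 + 2*36 = -6 + 72 = 66)
(Y²*(-14 - 1*2))*22 = (66²*(-14 - 1*2))*22 = (4356*(-14 - 2))*22 = (4356*(-16))*22 = -69696*22 = -1533312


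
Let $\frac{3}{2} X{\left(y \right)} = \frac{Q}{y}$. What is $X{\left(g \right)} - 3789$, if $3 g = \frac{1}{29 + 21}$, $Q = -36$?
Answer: $-7389$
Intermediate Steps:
$g = \frac{1}{150}$ ($g = \frac{1}{3 \left(29 + 21\right)} = \frac{1}{3 \cdot 50} = \frac{1}{3} \cdot \frac{1}{50} = \frac{1}{150} \approx 0.0066667$)
$X{\left(y \right)} = - \frac{24}{y}$ ($X{\left(y \right)} = \frac{2 \left(- \frac{36}{y}\right)}{3} = - \frac{24}{y}$)
$X{\left(g \right)} - 3789 = - 24 \frac{1}{\frac{1}{150}} - 3789 = \left(-24\right) 150 - 3789 = -3600 - 3789 = -7389$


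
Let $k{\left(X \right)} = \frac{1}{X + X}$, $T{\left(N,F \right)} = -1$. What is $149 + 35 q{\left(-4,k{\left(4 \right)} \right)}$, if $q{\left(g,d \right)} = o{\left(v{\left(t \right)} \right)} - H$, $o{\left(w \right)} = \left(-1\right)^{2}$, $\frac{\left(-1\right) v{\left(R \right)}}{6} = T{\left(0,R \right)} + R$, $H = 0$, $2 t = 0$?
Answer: $184$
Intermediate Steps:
$t = 0$ ($t = \frac{1}{2} \cdot 0 = 0$)
$v{\left(R \right)} = 6 - 6 R$ ($v{\left(R \right)} = - 6 \left(-1 + R\right) = 6 - 6 R$)
$k{\left(X \right)} = \frac{1}{2 X}$
$o{\left(w \right)} = 1$
$q{\left(g,d \right)} = 1$ ($q{\left(g,d \right)} = 1 - 0 = 1 + 0 = 1$)
$149 + 35 q{\left(-4,k{\left(4 \right)} \right)} = 149 + 35 \cdot 1 = 149 + 35 = 184$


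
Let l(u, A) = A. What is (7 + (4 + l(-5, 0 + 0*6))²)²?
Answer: 529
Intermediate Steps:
(7 + (4 + l(-5, 0 + 0*6))²)² = (7 + (4 + (0 + 0*6))²)² = (7 + (4 + (0 + 0))²)² = (7 + (4 + 0)²)² = (7 + 4²)² = (7 + 16)² = 23² = 529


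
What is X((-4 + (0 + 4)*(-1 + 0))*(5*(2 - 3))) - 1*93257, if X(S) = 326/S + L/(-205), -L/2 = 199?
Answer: -15292493/164 ≈ -93247.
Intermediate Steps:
L = -398 (L = -2*199 = -398)
X(S) = 398/205 + 326/S (X(S) = 326/S - 398/(-205) = 326/S - 398*(-1/205) = 326/S + 398/205 = 398/205 + 326/S)
X((-4 + (0 + 4)*(-1 + 0))*(5*(2 - 3))) - 1*93257 = (398/205 + 326/(((-4 + (0 + 4)*(-1 + 0))*(5*(2 - 3))))) - 1*93257 = (398/205 + 326/(((-4 + 4*(-1))*(5*(-1))))) - 93257 = (398/205 + 326/(((-4 - 4)*(-5)))) - 93257 = (398/205 + 326/((-8*(-5)))) - 93257 = (398/205 + 326/40) - 93257 = (398/205 + 326*(1/40)) - 93257 = (398/205 + 163/20) - 93257 = 1655/164 - 93257 = -15292493/164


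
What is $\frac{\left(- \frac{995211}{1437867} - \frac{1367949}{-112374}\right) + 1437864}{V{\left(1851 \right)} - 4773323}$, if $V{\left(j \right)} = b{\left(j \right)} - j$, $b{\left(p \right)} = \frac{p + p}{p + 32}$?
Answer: $- \frac{16202886524324539949}{53809645982042498760} \approx -0.30112$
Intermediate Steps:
$b{\left(p \right)} = \frac{2 p}{32 + p}$
$V{\left(j \right)} = - j + \frac{2 j}{32 + j}$ ($V{\left(j \right)} = \frac{2 j}{32 + j} - j = - j + \frac{2 j}{32 + j}$)
$\frac{\left(- \frac{995211}{1437867} - \frac{1367949}{-112374}\right) + 1437864}{V{\left(1851 \right)} - 4773323} = \frac{\left(- \frac{995211}{1437867} - \frac{1367949}{-112374}\right) + 1437864}{\frac{1851 \left(-30 - 1851\right)}{32 + 1851} - 4773323} = \frac{\left(\left(-995211\right) \frac{1}{1437867} - - \frac{455983}{37458}\right) + 1437864}{\frac{1851 \left(-30 - 1851\right)}{1883} - 4773323} = \frac{\left(- \frac{110579}{159763} + \frac{455983}{37458}\right) + 1437864}{1851 \cdot \frac{1}{1883} \left(-1881\right) - 4773323} = \frac{\frac{68707143847}{5984402454} + 1437864}{- \frac{3481731}{1883} - 4773323} = \frac{8604825557262103}{5984402454 \left(- \frac{8991648940}{1883}\right)} = \frac{8604825557262103}{5984402454} \left(- \frac{1883}{8991648940}\right) = - \frac{16202886524324539949}{53809645982042498760}$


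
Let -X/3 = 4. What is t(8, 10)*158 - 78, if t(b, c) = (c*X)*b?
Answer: -151758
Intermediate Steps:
X = -12 (X = -3*4 = -12)
t(b, c) = -12*b*c (t(b, c) = (c*(-12))*b = (-12*c)*b = -12*b*c)
t(8, 10)*158 - 78 = -12*8*10*158 - 78 = -960*158 - 78 = -151680 - 78 = -151758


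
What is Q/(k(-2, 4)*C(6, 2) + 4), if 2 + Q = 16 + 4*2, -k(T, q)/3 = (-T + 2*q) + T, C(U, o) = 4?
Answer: -11/46 ≈ -0.23913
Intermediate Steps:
k(T, q) = -6*q (k(T, q) = -3*((-T + 2*q) + T) = -6*q)
Q = 22 (Q = -2 + (16 + 4*2) = -2 + (16 + 8) = -2 + 24 = 22)
Q/(k(-2, 4)*C(6, 2) + 4) = 22/(-6*4*4 + 4) = 22/(-24*4 + 4) = 22/(-96 + 4) = 22/(-92) = 22*(-1/92) = -11/46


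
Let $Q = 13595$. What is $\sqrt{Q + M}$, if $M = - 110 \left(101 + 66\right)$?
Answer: $5 i \sqrt{191} \approx 69.101 i$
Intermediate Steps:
$M = -18370$ ($M = \left(-110\right) 167 = -18370$)
$\sqrt{Q + M} = \sqrt{13595 - 18370} = \sqrt{-4775} = 5 i \sqrt{191}$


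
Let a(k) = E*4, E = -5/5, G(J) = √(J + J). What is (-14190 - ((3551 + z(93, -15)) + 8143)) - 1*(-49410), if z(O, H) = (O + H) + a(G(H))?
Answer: 23452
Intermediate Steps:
G(J) = √2*√J (G(J) = √(2*J) = √2*√J)
E = -1 (E = -5*⅕ = -1)
a(k) = -4 (a(k) = -1*4 = -4)
z(O, H) = -4 + H + O (z(O, H) = (O + H) - 4 = (H + O) - 4 = -4 + H + O)
(-14190 - ((3551 + z(93, -15)) + 8143)) - 1*(-49410) = (-14190 - ((3551 + (-4 - 15 + 93)) + 8143)) - 1*(-49410) = (-14190 - ((3551 + 74) + 8143)) + 49410 = (-14190 - (3625 + 8143)) + 49410 = (-14190 - 1*11768) + 49410 = (-14190 - 11768) + 49410 = -25958 + 49410 = 23452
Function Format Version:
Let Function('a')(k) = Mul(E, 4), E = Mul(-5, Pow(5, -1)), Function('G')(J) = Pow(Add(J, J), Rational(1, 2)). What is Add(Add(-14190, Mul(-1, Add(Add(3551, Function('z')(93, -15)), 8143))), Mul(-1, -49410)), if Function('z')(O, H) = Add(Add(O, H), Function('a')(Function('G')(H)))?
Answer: 23452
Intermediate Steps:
Function('G')(J) = Mul(Pow(2, Rational(1, 2)), Pow(J, Rational(1, 2))) (Function('G')(J) = Pow(Mul(2, J), Rational(1, 2)) = Mul(Pow(2, Rational(1, 2)), Pow(J, Rational(1, 2))))
E = -1 (E = Mul(-5, Rational(1, 5)) = -1)
Function('a')(k) = -4 (Function('a')(k) = Mul(-1, 4) = -4)
Function('z')(O, H) = Add(-4, H, O) (Function('z')(O, H) = Add(Add(O, H), -4) = Add(Add(H, O), -4) = Add(-4, H, O))
Add(Add(-14190, Mul(-1, Add(Add(3551, Function('z')(93, -15)), 8143))), Mul(-1, -49410)) = Add(Add(-14190, Mul(-1, Add(Add(3551, Add(-4, -15, 93)), 8143))), Mul(-1, -49410)) = Add(Add(-14190, Mul(-1, Add(Add(3551, 74), 8143))), 49410) = Add(Add(-14190, Mul(-1, Add(3625, 8143))), 49410) = Add(Add(-14190, Mul(-1, 11768)), 49410) = Add(Add(-14190, -11768), 49410) = Add(-25958, 49410) = 23452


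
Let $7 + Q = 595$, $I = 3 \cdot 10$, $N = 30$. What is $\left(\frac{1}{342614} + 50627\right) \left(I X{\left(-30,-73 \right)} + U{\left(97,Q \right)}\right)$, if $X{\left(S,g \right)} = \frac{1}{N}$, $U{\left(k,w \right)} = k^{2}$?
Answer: $\frac{81610666796195}{171307} \approx 4.764 \cdot 10^{8}$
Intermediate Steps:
$I = 30$
$Q = 588$ ($Q = -7 + 595 = 588$)
$X{\left(S,g \right)} = \frac{1}{30}$
$\left(\frac{1}{342614} + 50627\right) \left(I X{\left(-30,-73 \right)} + U{\left(97,Q \right)}\right) = \left(\frac{1}{342614} + 50627\right) \left(30 \cdot \frac{1}{30} + 97^{2}\right) = \left(\frac{1}{342614} + 50627\right) \left(1 + 9409\right) = \frac{17345518979}{342614} \cdot 9410 = \frac{81610666796195}{171307}$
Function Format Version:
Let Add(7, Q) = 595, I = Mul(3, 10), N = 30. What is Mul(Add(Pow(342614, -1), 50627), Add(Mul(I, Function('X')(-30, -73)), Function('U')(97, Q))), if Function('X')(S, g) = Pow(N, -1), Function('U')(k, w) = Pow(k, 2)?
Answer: Rational(81610666796195, 171307) ≈ 4.7640e+8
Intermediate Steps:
I = 30
Q = 588 (Q = Add(-7, 595) = 588)
Function('X')(S, g) = Rational(1, 30) (Function('X')(S, g) = Pow(30, -1) = Rational(1, 30))
Mul(Add(Pow(342614, -1), 50627), Add(Mul(I, Function('X')(-30, -73)), Function('U')(97, Q))) = Mul(Add(Pow(342614, -1), 50627), Add(Mul(30, Rational(1, 30)), Pow(97, 2))) = Mul(Add(Rational(1, 342614), 50627), Add(1, 9409)) = Mul(Rational(17345518979, 342614), 9410) = Rational(81610666796195, 171307)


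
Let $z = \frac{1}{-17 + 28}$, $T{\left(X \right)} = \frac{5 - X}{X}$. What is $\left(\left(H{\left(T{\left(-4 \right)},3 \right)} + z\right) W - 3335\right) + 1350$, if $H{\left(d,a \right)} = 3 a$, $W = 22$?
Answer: $-1785$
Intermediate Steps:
$T{\left(X \right)} = \frac{5 - X}{X}$
$z = \frac{1}{11} \approx 0.090909$
$\left(\left(H{\left(T{\left(-4 \right)},3 \right)} + z\right) W - 3335\right) + 1350 = \left(\left(3 \cdot 3 + \frac{1}{11}\right) 22 - 3335\right) + 1350 = \left(\left(9 + \frac{1}{11}\right) 22 - 3335\right) + 1350 = \left(\frac{100}{11} \cdot 22 - 3335\right) + 1350 = \left(200 - 3335\right) + 1350 = -3135 + 1350 = -1785$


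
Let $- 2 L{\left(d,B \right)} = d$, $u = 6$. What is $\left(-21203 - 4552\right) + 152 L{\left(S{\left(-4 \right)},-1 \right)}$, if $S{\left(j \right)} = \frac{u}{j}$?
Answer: $-25641$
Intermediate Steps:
$S{\left(j \right)} = \frac{6}{j}$
$L{\left(d,B \right)} = - \frac{d}{2}$
$\left(-21203 - 4552\right) + 152 L{\left(S{\left(-4 \right)},-1 \right)} = \left(-21203 - 4552\right) + 152 \left(- \frac{6 \frac{1}{-4}}{2}\right) = \left(-21203 - 4552\right) + 152 \left(- \frac{6 \left(- \frac{1}{4}\right)}{2}\right) = -25755 + 152 \left(\left(- \frac{1}{2}\right) \left(- \frac{3}{2}\right)\right) = -25755 + 152 \cdot \frac{3}{4} = -25755 + 114 = -25641$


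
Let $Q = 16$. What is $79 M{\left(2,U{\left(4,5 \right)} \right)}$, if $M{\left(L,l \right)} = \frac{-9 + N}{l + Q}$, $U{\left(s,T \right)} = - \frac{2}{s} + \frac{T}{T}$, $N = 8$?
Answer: $- \frac{158}{33} \approx -4.7879$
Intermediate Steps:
$U{\left(s,T \right)} = 1 - \frac{2}{s}$ ($U{\left(s,T \right)} = - \frac{2}{s} + 1 = 1 - \frac{2}{s}$)
$M{\left(L,l \right)} = - \frac{1}{16 + l}$ ($M{\left(L,l \right)} = \frac{-9 + 8}{l + 16} = - \frac{1}{16 + l}$)
$79 M{\left(2,U{\left(4,5 \right)} \right)} = 79 \left(- \frac{1}{16 + \frac{-2 + 4}{4}}\right) = 79 \left(- \frac{1}{16 + \frac{1}{4} \cdot 2}\right) = 79 \left(- \frac{1}{16 + \frac{1}{2}}\right) = 79 \left(- \frac{1}{\frac{33}{2}}\right) = 79 \left(\left(-1\right) \frac{2}{33}\right) = 79 \left(- \frac{2}{33}\right) = - \frac{158}{33}$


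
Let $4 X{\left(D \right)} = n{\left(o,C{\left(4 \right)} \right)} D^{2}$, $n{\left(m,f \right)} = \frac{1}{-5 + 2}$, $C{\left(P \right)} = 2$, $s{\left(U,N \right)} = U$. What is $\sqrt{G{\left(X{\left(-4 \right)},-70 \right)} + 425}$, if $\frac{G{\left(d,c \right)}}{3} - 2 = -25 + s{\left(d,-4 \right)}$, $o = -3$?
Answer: $4 \sqrt{22} \approx 18.762$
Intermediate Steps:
$n{\left(m,f \right)} = - \frac{1}{3}$ ($n{\left(m,f \right)} = \frac{1}{-3} = - \frac{1}{3}$)
$X{\left(D \right)} = - \frac{D^{2}}{12}$ ($X{\left(D \right)} = \frac{\left(- \frac{1}{3}\right) D^{2}}{4} = - \frac{D^{2}}{12}$)
$G{\left(d,c \right)} = -69 + 3 d$ ($G{\left(d,c \right)} = 6 + 3 \left(-25 + d\right) = 6 + \left(-75 + 3 d\right) = -69 + 3 d$)
$\sqrt{G{\left(X{\left(-4 \right)},-70 \right)} + 425} = \sqrt{\left(-69 + 3 \left(- \frac{\left(-4\right)^{2}}{12}\right)\right) + 425} = \sqrt{\left(-69 + 3 \left(\left(- \frac{1}{12}\right) 16\right)\right) + 425} = \sqrt{\left(-69 + 3 \left(- \frac{4}{3}\right)\right) + 425} = \sqrt{\left(-69 - 4\right) + 425} = \sqrt{-73 + 425} = \sqrt{352} = 4 \sqrt{22}$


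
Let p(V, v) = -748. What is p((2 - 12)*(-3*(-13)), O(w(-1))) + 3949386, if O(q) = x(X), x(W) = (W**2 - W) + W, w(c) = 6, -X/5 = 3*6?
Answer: 3948638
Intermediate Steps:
X = -90 (X = -15*6 = -5*18 = -90)
x(W) = W**2
O(q) = 8100 (O(q) = (-90)**2 = 8100)
p((2 - 12)*(-3*(-13)), O(w(-1))) + 3949386 = -748 + 3949386 = 3948638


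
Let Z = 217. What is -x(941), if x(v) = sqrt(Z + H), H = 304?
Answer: -sqrt(521) ≈ -22.825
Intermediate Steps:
x(v) = sqrt(521) (x(v) = sqrt(217 + 304) = sqrt(521))
-x(941) = -sqrt(521)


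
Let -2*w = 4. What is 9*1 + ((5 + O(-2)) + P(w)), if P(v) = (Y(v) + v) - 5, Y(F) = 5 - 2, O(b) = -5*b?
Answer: 20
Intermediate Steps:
w = -2 (w = -½*4 = -2)
Y(F) = 3
P(v) = -2 + v (P(v) = (3 + v) - 5 = -2 + v)
9*1 + ((5 + O(-2)) + P(w)) = 9*1 + ((5 - 5*(-2)) + (-2 - 2)) = 9 + ((5 + 10) - 4) = 9 + (15 - 4) = 9 + 11 = 20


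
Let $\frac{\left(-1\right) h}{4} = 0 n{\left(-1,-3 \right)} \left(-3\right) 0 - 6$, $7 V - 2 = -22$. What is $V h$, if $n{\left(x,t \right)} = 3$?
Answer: $- \frac{480}{7} \approx -68.571$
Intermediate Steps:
$V = - \frac{20}{7}$ ($V = \frac{2}{7} + \frac{1}{7} \left(-22\right) = \frac{2}{7} - \frac{22}{7} = - \frac{20}{7} \approx -2.8571$)
$h = 24$ ($h = - 4 \left(0 \cdot 3 \left(-3\right) 0 - 6\right) = - 4 \left(0 \left(\left(-9\right) 0\right) - 6\right) = - 4 \left(0 \cdot 0 - 6\right) = - 4 \left(0 - 6\right) = \left(-4\right) \left(-6\right) = 24$)
$V h = \left(- \frac{20}{7}\right) 24 = - \frac{480}{7}$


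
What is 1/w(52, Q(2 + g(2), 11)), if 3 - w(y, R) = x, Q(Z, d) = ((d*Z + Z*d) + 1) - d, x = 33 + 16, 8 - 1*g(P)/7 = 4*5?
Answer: -1/46 ≈ -0.021739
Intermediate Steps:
g(P) = -84 (g(P) = 56 - 28*5 = 56 - 7*20 = 56 - 140 = -84)
x = 49
Q(Z, d) = 1 - d + 2*Z*d (Q(Z, d) = ((Z*d + Z*d) + 1) - d = (2*Z*d + 1) - d = (1 + 2*Z*d) - d = 1 - d + 2*Z*d)
w(y, R) = -46 (w(y, R) = 3 - 1*49 = 3 - 49 = -46)
1/w(52, Q(2 + g(2), 11)) = 1/(-46) = -1/46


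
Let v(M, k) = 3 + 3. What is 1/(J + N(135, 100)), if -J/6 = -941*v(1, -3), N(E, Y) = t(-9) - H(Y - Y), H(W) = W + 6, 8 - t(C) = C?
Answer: 1/33887 ≈ 2.9510e-5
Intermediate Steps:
t(C) = 8 - C
H(W) = 6 + W
N(E, Y) = 11 (N(E, Y) = (8 - 1*(-9)) - (6 + (Y - Y)) = (8 + 9) - (6 + 0) = 17 - 1*6 = 17 - 6 = 11)
v(M, k) = 6
J = 33876 (J = -(-5646)*6 = -6*(-5646) = 33876)
1/(J + N(135, 100)) = 1/(33876 + 11) = 1/33887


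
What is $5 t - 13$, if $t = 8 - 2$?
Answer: $17$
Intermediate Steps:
$t = 6$ ($t = 8 - 2 = 6$)
$5 t - 13 = 5 \cdot 6 - 13 = 30 - 13 = 17$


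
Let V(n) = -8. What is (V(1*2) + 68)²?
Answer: 3600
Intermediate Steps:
(V(1*2) + 68)² = (-8 + 68)² = 60² = 3600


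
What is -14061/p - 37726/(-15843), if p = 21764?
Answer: 598300241/344807052 ≈ 1.7352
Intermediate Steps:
-14061/p - 37726/(-15843) = -14061/21764 - 37726/(-15843) = -14061*1/21764 - 37726*(-1/15843) = -14061/21764 + 37726/15843 = 598300241/344807052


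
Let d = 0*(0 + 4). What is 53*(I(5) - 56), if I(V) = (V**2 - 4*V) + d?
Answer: -2703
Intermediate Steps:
d = 0 (d = 0*4 = 0)
I(V) = V**2 - 4*V (I(V) = (V**2 - 4*V) + 0 = V**2 - 4*V)
53*(I(5) - 56) = 53*(5*(-4 + 5) - 56) = 53*(5*1 - 56) = 53*(5 - 56) = 53*(-51) = -2703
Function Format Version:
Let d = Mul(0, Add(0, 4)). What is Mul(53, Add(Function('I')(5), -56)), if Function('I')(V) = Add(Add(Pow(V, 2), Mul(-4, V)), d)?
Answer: -2703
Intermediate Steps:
d = 0 (d = Mul(0, 4) = 0)
Function('I')(V) = Add(Pow(V, 2), Mul(-4, V)) (Function('I')(V) = Add(Add(Pow(V, 2), Mul(-4, V)), 0) = Add(Pow(V, 2), Mul(-4, V)))
Mul(53, Add(Function('I')(5), -56)) = Mul(53, Add(Mul(5, Add(-4, 5)), -56)) = Mul(53, Add(Mul(5, 1), -56)) = Mul(53, Add(5, -56)) = Mul(53, -51) = -2703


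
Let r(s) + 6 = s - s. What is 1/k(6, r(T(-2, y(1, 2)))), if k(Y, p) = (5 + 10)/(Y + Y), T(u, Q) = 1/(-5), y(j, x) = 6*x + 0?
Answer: 4/5 ≈ 0.80000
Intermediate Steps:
y(j, x) = 6*x
T(u, Q) = -1/5
r(s) = -6 (r(s) = -6 + (s - s) = -6 + 0 = -6)
k(Y, p) = 15/(2*Y) (k(Y, p) = 15/((2*Y)) = 15*(1/(2*Y)) = 15/(2*Y))
1/k(6, r(T(-2, y(1, 2)))) = 1/((15/2)/6) = 1/((15/2)*(1/6)) = 1/(5/4) = 4/5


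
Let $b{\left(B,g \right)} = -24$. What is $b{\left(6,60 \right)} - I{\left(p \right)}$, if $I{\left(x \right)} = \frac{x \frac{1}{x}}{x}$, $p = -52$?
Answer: $- \frac{1247}{52} \approx -23.981$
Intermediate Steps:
$I{\left(x \right)} = \frac{1}{x}$ ($I{\left(x \right)} = 1 \frac{1}{x} = \frac{1}{x}$)
$b{\left(6,60 \right)} - I{\left(p \right)} = -24 - \frac{1}{-52} = -24 - - \frac{1}{52} = -24 + \frac{1}{52} = - \frac{1247}{52}$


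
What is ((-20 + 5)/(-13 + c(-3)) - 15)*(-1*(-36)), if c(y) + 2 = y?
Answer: -510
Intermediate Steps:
c(y) = -2 + y
((-20 + 5)/(-13 + c(-3)) - 15)*(-1*(-36)) = ((-20 + 5)/(-13 + (-2 - 3)) - 15)*(-1*(-36)) = (-15/(-13 - 5) - 15)*36 = (-15/(-18) - 15)*36 = (-15*(-1/18) - 15)*36 = (⅚ - 15)*36 = -85/6*36 = -510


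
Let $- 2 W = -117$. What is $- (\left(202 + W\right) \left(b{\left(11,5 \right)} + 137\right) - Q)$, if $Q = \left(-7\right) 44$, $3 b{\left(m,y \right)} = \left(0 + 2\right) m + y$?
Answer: $-38341$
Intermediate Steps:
$W = \frac{117}{2}$ ($W = \left(- \frac{1}{2}\right) \left(-117\right) = \frac{117}{2} \approx 58.5$)
$b{\left(m,y \right)} = \frac{y}{3} + \frac{2 m}{3}$ ($b{\left(m,y \right)} = \frac{\left(0 + 2\right) m + y}{3} = \frac{2 m + y}{3} = \frac{y + 2 m}{3} = \frac{y}{3} + \frac{2 m}{3}$)
$Q = -308$
$- (\left(202 + W\right) \left(b{\left(11,5 \right)} + 137\right) - Q) = - (\left(202 + \frac{117}{2}\right) \left(\left(\frac{1}{3} \cdot 5 + \frac{2}{3} \cdot 11\right) + 137\right) - -308) = - (\frac{521 \left(\left(\frac{5}{3} + \frac{22}{3}\right) + 137\right)}{2} + 308) = - (\frac{521 \left(9 + 137\right)}{2} + 308) = - (\frac{521}{2} \cdot 146 + 308) = - (38033 + 308) = \left(-1\right) 38341 = -38341$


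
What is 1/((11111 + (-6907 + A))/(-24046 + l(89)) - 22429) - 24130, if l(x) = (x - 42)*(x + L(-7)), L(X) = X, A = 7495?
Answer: -10928430376902/452898067 ≈ -24130.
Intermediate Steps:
l(x) = (-42 + x)*(-7 + x) (l(x) = (x - 42)*(x - 7) = (-42 + x)*(-7 + x))
1/((11111 + (-6907 + A))/(-24046 + l(89)) - 22429) - 24130 = 1/((11111 + (-6907 + 7495))/(-24046 + (294 + 89² - 49*89)) - 22429) - 24130 = 1/((11111 + 588)/(-24046 + (294 + 7921 - 4361)) - 22429) - 24130 = 1/(11699/(-24046 + 3854) - 22429) - 24130 = 1/(11699/(-20192) - 22429) - 24130 = 1/(11699*(-1/20192) - 22429) - 24130 = 1/(-11699/20192 - 22429) - 24130 = 1/(-452898067/20192) - 24130 = -20192/452898067 - 24130 = -10928430376902/452898067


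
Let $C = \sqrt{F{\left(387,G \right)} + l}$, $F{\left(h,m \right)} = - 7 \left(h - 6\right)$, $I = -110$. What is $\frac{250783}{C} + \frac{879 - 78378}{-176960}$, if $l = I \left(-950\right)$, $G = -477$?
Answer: $\frac{981}{2240} + \frac{250783 \sqrt{101833}}{101833} \approx 786.31$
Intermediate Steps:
$F{\left(h,m \right)} = 42 - 7 h$ ($F{\left(h,m \right)} = - 7 \left(-6 + h\right) = 42 - 7 h$)
$l = 104500$ ($l = \left(-110\right) \left(-950\right) = 104500$)
$C = \sqrt{101833}$ ($C = \sqrt{\left(42 - 2709\right) + 104500} = \sqrt{-2667 + 104500} = \sqrt{101833} \approx 319.11$)
$\frac{250783}{C} + \frac{879 - 78378}{-176960} = \frac{250783}{\sqrt{101833}} + \frac{879 - 78378}{-176960} = 250783 \frac{\sqrt{101833}}{101833} + \left(879 - 78378\right) \left(- \frac{1}{176960}\right) = \frac{250783 \sqrt{101833}}{101833} - - \frac{981}{2240} = \frac{250783 \sqrt{101833}}{101833} + \frac{981}{2240} = \frac{981}{2240} + \frac{250783 \sqrt{101833}}{101833}$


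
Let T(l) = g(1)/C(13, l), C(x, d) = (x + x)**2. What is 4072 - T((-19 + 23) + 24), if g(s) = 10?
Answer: 1376331/338 ≈ 4072.0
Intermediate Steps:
C(x, d) = 4*x**2 (C(x, d) = (2*x)**2 = 4*x**2)
T(l) = 5/338 (T(l) = 10/((4*13**2)) = 10/((4*169)) = 10/676 = 10*(1/676) = 5/338)
4072 - T((-19 + 23) + 24) = 4072 - 1*5/338 = 4072 - 5/338 = 1376331/338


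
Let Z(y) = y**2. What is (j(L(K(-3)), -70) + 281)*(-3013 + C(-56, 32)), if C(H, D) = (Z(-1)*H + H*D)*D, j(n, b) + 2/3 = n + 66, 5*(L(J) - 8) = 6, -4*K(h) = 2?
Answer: -331440617/15 ≈ -2.2096e+7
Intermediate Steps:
K(h) = -1/2 (K(h) = -1/4*2 = -1/2)
L(J) = 46/5 (L(J) = 8 + (1/5)*6 = 8 + 6/5 = 46/5)
j(n, b) = 196/3 + n (j(n, b) = -2/3 + (n + 66) = -2/3 + (66 + n) = 196/3 + n)
C(H, D) = D*(H + D*H) (C(H, D) = ((-1)**2*H + H*D)*D = (1*H + D*H)*D = (H + D*H)*D = D*(H + D*H))
(j(L(K(-3)), -70) + 281)*(-3013 + C(-56, 32)) = ((196/3 + 46/5) + 281)*(-3013 + 32*(-56)*(1 + 32)) = (1118/15 + 281)*(-3013 + 32*(-56)*33) = 5333*(-3013 - 59136)/15 = (5333/15)*(-62149) = -331440617/15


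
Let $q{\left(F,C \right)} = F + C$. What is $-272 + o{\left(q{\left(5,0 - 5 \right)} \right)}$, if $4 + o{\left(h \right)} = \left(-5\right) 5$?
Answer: $-301$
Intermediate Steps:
$q{\left(F,C \right)} = C + F$
$o{\left(h \right)} = -29$ ($o{\left(h \right)} = -4 - 25 = -29$)
$-272 + o{\left(q{\left(5,0 - 5 \right)} \right)} = -272 - 29 = -301$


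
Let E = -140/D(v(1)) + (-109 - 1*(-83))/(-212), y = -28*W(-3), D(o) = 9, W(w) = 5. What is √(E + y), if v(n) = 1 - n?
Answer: I*√15717998/318 ≈ 12.467*I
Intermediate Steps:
y = -140 (y = -28*5 = -140)
E = -14723/954 (E = -140/9 + (-109 - 1*(-83))/(-212) = -140*⅑ + (-109 + 83)*(-1/212) = -140/9 - 26*(-1/212) = -140/9 + 13/106 = -14723/954 ≈ -15.433)
√(E + y) = √(-14723/954 - 140) = √(-148283/954) = I*√15717998/318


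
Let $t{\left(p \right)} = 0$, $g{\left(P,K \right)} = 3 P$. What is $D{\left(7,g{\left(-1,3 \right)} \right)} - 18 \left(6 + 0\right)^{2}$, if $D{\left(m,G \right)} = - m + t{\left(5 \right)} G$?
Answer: $-655$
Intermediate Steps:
$D{\left(m,G \right)} = - m$ ($D{\left(m,G \right)} = - m + 0 G = - m + 0 = - m$)
$D{\left(7,g{\left(-1,3 \right)} \right)} - 18 \left(6 + 0\right)^{2} = \left(-1\right) 7 - 18 \left(6 + 0\right)^{2} = -7 - 18 \cdot 6^{2} = -7 - 648 = -655$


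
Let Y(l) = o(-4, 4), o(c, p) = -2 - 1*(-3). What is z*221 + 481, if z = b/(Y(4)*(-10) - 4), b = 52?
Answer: -2379/7 ≈ -339.86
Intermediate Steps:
o(c, p) = 1 (o(c, p) = -2 + 3 = 1)
Y(l) = 1
z = -26/7 (z = 52/(1*(-10) - 4) = 52/(-10 - 4) = 52/(-14) = 52*(-1/14) = -26/7 ≈ -3.7143)
z*221 + 481 = -26/7*221 + 481 = -5746/7 + 481 = -2379/7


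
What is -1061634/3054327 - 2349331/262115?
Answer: -2484631767049/266861640535 ≈ -9.3106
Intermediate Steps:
-1061634/3054327 - 2349331/262115 = -1061634*1/3054327 - 2349331*1/262115 = -353878/1018109 - 2349331/262115 = -2484631767049/266861640535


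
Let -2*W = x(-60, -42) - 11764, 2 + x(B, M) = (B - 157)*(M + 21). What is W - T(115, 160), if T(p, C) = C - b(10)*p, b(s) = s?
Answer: 9189/2 ≈ 4594.5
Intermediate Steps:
x(B, M) = -2 + (-157 + B)*(21 + M) (x(B, M) = -2 + (B - 157)*(M + 21) = -2 + (-157 + B)*(21 + M))
T(p, C) = C - 10*p
W = 7209/2 (W = -((-3299 - 157*(-42) + 21*(-60) - 60*(-42)) - 11764)/2 = -((-3299 + 6594 - 1260 + 2520) - 11764)/2 = -(4555 - 11764)/2 = -1/2*(-7209) = 7209/2 ≈ 3604.5)
W - T(115, 160) = 7209/2 - (160 - 10*115) = 7209/2 - (160 - 1150) = 7209/2 - 1*(-990) = 7209/2 + 990 = 9189/2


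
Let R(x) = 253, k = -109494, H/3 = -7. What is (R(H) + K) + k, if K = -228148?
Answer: -337389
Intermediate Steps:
H = -21 (H = 3*(-7) = -21)
(R(H) + K) + k = (253 - 228148) - 109494 = -227895 - 109494 = -337389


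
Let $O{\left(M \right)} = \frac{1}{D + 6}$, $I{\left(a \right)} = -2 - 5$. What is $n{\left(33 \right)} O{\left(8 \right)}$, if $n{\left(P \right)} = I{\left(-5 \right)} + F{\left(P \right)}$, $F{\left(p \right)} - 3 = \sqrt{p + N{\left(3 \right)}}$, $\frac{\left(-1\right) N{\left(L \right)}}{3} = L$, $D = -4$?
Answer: $-2 + \sqrt{6} \approx 0.44949$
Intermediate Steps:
$N{\left(L \right)} = - 3 L$
$I{\left(a \right)} = -7$
$F{\left(p \right)} = 3 + \sqrt{-9 + p}$ ($F{\left(p \right)} = 3 + \sqrt{p - 9} = 3 + \sqrt{-9 + p}$)
$O{\left(M \right)} = \frac{1}{2}$ ($O{\left(M \right)} = \frac{1}{-4 + 6} = \frac{1}{2}$)
$n{\left(P \right)} = -4 + \sqrt{-9 + P}$ ($n{\left(P \right)} = -7 + \left(3 + \sqrt{-9 + P}\right) = -4 + \sqrt{-9 + P}$)
$n{\left(33 \right)} O{\left(8 \right)} = \left(-4 + \sqrt{-9 + 33}\right) \frac{1}{2} = \left(-4 + \sqrt{24}\right) \frac{1}{2} = \left(-4 + 2 \sqrt{6}\right) \frac{1}{2} = -2 + \sqrt{6}$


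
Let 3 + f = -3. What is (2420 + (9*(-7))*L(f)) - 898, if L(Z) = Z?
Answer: 1900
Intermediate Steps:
f = -6 (f = -3 - 3 = -6)
(2420 + (9*(-7))*L(f)) - 898 = (2420 + (9*(-7))*(-6)) - 898 = (2420 - 63*(-6)) - 898 = (2420 + 378) - 898 = 2798 - 898 = 1900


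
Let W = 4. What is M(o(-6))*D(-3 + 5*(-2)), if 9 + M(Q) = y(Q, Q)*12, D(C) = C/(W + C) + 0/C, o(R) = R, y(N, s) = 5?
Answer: 221/3 ≈ 73.667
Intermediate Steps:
D(C) = C/(4 + C) (D(C) = C/(4 + C) + 0/C = C/(4 + C) + 0 = C/(4 + C))
M(Q) = 51 (M(Q) = -9 + 5*12 = -9 + 60 = 51)
M(o(-6))*D(-3 + 5*(-2)) = 51*((-3 + 5*(-2))/(4 + (-3 + 5*(-2)))) = 51*((-3 - 10)/(4 + (-3 - 10))) = 51*(-13/(4 - 13)) = 51*(-13/(-9)) = 51*(-13*(-⅑)) = 51*(13/9) = 221/3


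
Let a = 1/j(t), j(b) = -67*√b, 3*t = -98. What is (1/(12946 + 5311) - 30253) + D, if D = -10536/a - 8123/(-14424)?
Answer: -7966645482869/263338968 + 1647128*I*√6 ≈ -30252.0 + 4.0346e+6*I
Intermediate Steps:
t = -98/3 (t = (⅓)*(-98) = -98/3 ≈ -32.667)
a = I*√6/938 (a = 1/(-469*I*√6/3) = I*√6/938 ≈ 0.0026114*I)
D = 8123/14424 + 1647128*I*√6 (D = -10536*(-469*I*√6/3) - 8123/(-14424) = -(-1647128)*I*√6 - 8123*(-1/14424) = 1647128*I*√6 + 8123/14424 = 8123/14424 + 1647128*I*√6 ≈ 0.56316 + 4.0346e+6*I)
(1/(12946 + 5311) - 30253) + D = (1/(12946 + 5311) - 30253) + (8123/14424 + 1647128*I*√6) = (1/18257 - 30253) + (8123/14424 + 1647128*I*√6) = -552329020/18257 + (8123/14424 + 1647128*I*√6) = -7966645482869/263338968 + 1647128*I*√6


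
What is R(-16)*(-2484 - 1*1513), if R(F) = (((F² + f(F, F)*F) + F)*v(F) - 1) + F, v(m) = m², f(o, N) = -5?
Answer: -327366291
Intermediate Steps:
R(F) = -1 + F + F²*(F² - 4*F) (R(F) = (((F² - 5*F) + F)*F² - 1) + F = ((F² - 4*F)*F² - 1) + F = (F²*(F² - 4*F) - 1) + F = (-1 + F²*(F² - 4*F)) + F = -1 + F + F²*(F² - 4*F))
R(-16)*(-2484 - 1*1513) = (-1 - 16 + (-16)⁴ - 4*(-16)³)*(-2484 - 1*1513) = (-1 - 16 + 65536 - 4*(-4096))*(-2484 - 1513) = (-1 - 16 + 65536 + 16384)*(-3997) = 81903*(-3997) = -327366291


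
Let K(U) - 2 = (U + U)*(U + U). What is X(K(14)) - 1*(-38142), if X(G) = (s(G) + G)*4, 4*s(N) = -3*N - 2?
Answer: 38926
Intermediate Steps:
s(N) = -½ - 3*N/4 (s(N) = (-3*N - 2)/4 = (-2 - 3*N)/4 = -½ - 3*N/4)
K(U) = 2 + 4*U² (K(U) = 2 + (U + U)*(U + U) = 2 + (2*U)*(2*U) = 2 + 4*U²)
X(G) = -2 + G (X(G) = ((-½ - 3*G/4) + G)*4 = (-½ + G/4)*4 = -2 + G)
X(K(14)) - 1*(-38142) = (-2 + (2 + 4*14²)) - 1*(-38142) = (-2 + (2 + 4*196)) + 38142 = (-2 + (2 + 784)) + 38142 = (-2 + 786) + 38142 = 784 + 38142 = 38926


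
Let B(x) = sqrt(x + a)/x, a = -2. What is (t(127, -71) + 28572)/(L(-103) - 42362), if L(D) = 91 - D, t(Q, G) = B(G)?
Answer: -2381/3514 + I*sqrt(73)/2993928 ≈ -0.67758 + 2.8538e-6*I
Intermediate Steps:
B(x) = sqrt(-2 + x)/x (B(x) = sqrt(x - 2)/x = sqrt(-2 + x)/x)
t(Q, G) = sqrt(-2 + G)/G
(t(127, -71) + 28572)/(L(-103) - 42362) = (sqrt(-2 - 71)/(-71) + 28572)/((91 - 1*(-103)) - 42362) = (-I*sqrt(73)/71 + 28572)/((91 + 103) - 42362) = (-I*sqrt(73)/71 + 28572)/(194 - 42362) = (-I*sqrt(73)/71 + 28572)/(-42168) = (28572 - I*sqrt(73)/71)*(-1/42168) = -2381/3514 + I*sqrt(73)/2993928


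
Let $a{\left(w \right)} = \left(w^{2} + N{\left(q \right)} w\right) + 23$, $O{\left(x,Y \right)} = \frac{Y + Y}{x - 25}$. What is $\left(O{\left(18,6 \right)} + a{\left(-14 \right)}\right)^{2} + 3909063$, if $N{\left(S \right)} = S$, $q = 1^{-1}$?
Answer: $\frac{193569016}{49} \approx 3.9504 \cdot 10^{6}$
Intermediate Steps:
$q = 1$
$O{\left(x,Y \right)} = \frac{2 Y}{-25 + x}$
$a{\left(w \right)} = 23 + w + w^{2}$ ($a{\left(w \right)} = \left(w^{2} + 1 w\right) + 23 = \left(w^{2} + w\right) + 23 = \left(w + w^{2}\right) + 23 = 23 + w + w^{2}$)
$\left(O{\left(18,6 \right)} + a{\left(-14 \right)}\right)^{2} + 3909063 = \left(2 \cdot 6 \frac{1}{-25 + 18} + \left(23 - 14 + \left(-14\right)^{2}\right)\right)^{2} + 3909063 = \left(2 \cdot 6 \frac{1}{-7} + \left(23 - 14 + 196\right)\right)^{2} + 3909063 = \left(2 \cdot 6 \left(- \frac{1}{7}\right) + 205\right)^{2} + 3909063 = \left(- \frac{12}{7} + 205\right)^{2} + 3909063 = \left(\frac{1423}{7}\right)^{2} + 3909063 = \frac{2024929}{49} + 3909063 = \frac{193569016}{49}$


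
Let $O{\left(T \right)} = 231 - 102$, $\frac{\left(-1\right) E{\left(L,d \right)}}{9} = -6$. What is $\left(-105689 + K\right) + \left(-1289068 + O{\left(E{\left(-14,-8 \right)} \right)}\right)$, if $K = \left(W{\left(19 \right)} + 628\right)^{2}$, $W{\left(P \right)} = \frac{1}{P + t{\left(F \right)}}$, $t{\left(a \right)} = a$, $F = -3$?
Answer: $- \frac{256042367}{256} \approx -1.0002 \cdot 10^{6}$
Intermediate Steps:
$E{\left(L,d \right)} = 54$ ($E{\left(L,d \right)} = \left(-9\right) \left(-6\right) = 54$)
$O{\left(T \right)} = 129$ ($O{\left(T \right)} = 231 - 102 = 129$)
$W{\left(P \right)} = \frac{1}{-3 + P}$ ($W{\left(P \right)} = \frac{1}{P - 3} = \frac{1}{-3 + P}$)
$K = \frac{100982401}{256}$ ($K = \left(\frac{1}{-3 + 19} + 628\right)^{2} = \left(\frac{1}{16} + 628\right)^{2} = \left(\frac{10049}{16}\right)^{2} = \frac{100982401}{256} \approx 3.9446 \cdot 10^{5}$)
$\left(-105689 + K\right) + \left(-1289068 + O{\left(E{\left(-14,-8 \right)} \right)}\right) = \left(-105689 + \frac{100982401}{256}\right) + \left(-1289068 + 129\right) = \frac{73926017}{256} - 1288939 = - \frac{256042367}{256}$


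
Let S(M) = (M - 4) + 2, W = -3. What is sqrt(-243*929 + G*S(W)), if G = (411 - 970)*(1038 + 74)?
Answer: sqrt(2882293) ≈ 1697.7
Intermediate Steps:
G = -621608 (G = -559*1112 = -621608)
S(M) = -2 + M (S(M) = (-4 + M) + 2 = -2 + M)
sqrt(-243*929 + G*S(W)) = sqrt(-243*929 - 621608*(-2 - 3)) = sqrt(-225747 - 621608*(-5)) = sqrt(-225747 + 3108040) = sqrt(2882293)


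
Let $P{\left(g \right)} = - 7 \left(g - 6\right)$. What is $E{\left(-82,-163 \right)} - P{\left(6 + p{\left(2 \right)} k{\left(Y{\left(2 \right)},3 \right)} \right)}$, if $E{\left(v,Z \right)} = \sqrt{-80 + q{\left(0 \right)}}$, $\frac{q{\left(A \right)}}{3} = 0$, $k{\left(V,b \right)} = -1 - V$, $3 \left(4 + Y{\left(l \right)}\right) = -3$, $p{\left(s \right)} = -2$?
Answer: $-56 + 4 i \sqrt{5} \approx -56.0 + 8.9443 i$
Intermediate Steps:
$Y{\left(l \right)} = -5$ ($Y{\left(l \right)} = -4 + \frac{1}{3} \left(-3\right) = -4 - 1 = -5$)
$q{\left(A \right)} = 0$ ($q{\left(A \right)} = 3 \cdot 0 = 0$)
$E{\left(v,Z \right)} = 4 i \sqrt{5}$ ($E{\left(v,Z \right)} = \sqrt{-80 + 0} = \sqrt{-80} = 4 i \sqrt{5}$)
$P{\left(g \right)} = 42 - 7 g$ ($P{\left(g \right)} = - 7 \left(-6 + g\right) = 42 - 7 g$)
$E{\left(-82,-163 \right)} - P{\left(6 + p{\left(2 \right)} k{\left(Y{\left(2 \right)},3 \right)} \right)} = 4 i \sqrt{5} - \left(42 - 7 \left(6 - 2 \left(-1 - -5\right)\right)\right) = 4 i \sqrt{5} - \left(42 - 7 \left(6 - 2 \left(-1 + 5\right)\right)\right) = 4 i \sqrt{5} - \left(42 - 7 \left(6 - 8\right)\right) = 4 i \sqrt{5} - \left(42 - -14\right) = 4 i \sqrt{5} - \left(42 + 14\right) = 4 i \sqrt{5} - 56 = -56 + 4 i \sqrt{5}$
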